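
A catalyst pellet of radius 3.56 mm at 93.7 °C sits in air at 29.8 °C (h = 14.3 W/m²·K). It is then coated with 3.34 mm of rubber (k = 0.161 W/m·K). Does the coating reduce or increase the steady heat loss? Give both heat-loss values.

Critical radius for a sphere: r_cr = 2k/h = 0.0225 m = 2.25 cm.
Outer radius after coating: r₂ = 0.00356 + 0.00334 = 0.00690 m.
Since r₁ < r_cr and r₂ ≤ r_cr, the coating moves toward the maximum at r_cr — heat loss rises.
Bare: R = 1/(4πr₁²h) = 439.1 K/W; Q = 63.9/439.1 = 0.146 W.
Coated: R = R_cond + R_conv = 184.1 K/W; Q = 63.9/184.1 = 0.347 W.

increases: 0.146 → 0.347 W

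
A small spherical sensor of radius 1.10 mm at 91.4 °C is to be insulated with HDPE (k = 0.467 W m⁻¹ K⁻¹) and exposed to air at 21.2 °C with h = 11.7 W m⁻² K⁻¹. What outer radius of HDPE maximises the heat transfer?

For a sphere, r_cr = 2k_ins/h = 2·0.467/11.7 = 0.0798 m = 7.98 cm

r_cr = 7.98 cm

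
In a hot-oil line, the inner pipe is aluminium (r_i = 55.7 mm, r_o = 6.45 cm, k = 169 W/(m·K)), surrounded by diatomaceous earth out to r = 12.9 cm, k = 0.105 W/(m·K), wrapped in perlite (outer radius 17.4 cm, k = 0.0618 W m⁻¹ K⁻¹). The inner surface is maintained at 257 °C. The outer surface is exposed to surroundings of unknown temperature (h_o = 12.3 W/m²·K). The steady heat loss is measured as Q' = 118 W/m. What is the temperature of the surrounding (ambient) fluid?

T_out = 33.3 °C

Sum the resistances:
  R'_aluminium = ln(0.0645/0.0557)/(2πk) = 0.1467/(2π·169) = 1.381×10^-4 m·K/W
  R'_diatomaceous earth = ln(0.129/0.0645)/(2πk) = 0.6931/(2π·0.105) = 1.051 m·K/W
  R'_perlite = ln(0.174/0.129)/(2πk) = 0.2992/(2π·0.0618) = 0.7706 m·K/W
  R'_conv,out = 1/(2πr h) = 1/(2π·0.174·12.3) = 0.07436 m·K/W
ΣR = 1.896 m·K/W
ΔT = Q'·ΣR = 118 × 1.896 = 223.7 K
Heat flows outward, so T_out = T_in − ΔT = 257 − 223.7 = 33.3 °C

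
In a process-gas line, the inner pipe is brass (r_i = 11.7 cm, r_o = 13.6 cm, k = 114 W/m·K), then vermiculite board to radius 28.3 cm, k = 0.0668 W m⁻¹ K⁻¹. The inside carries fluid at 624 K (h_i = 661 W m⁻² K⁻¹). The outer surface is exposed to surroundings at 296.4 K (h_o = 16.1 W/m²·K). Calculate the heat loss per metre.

Q' = 184 W/m

Treat each layer as a resistance in series:
  R'_conv,in = 1/(2πr h) = 1/(2π·0.117·661) = 0.002058 m·K/W
  R'_brass = ln(0.136/0.117)/(2πk) = 0.1505/(2π·114) = 2.101×10^-4 m·K/W
  R'_vermiculite board = ln(0.283/0.136)/(2πk) = 0.7328/(2π·0.0668) = 1.746 m·K/W
  R'_conv,out = 1/(2πr h) = 1/(2π·0.283·16.1) = 0.03493 m·K/W
ΣR = 0.002058 + 2.101×10^-4 + 1.746 + 0.03493 = 1.783 m·K/W
Q' = ΔT/ΣR = (624 K − 296.4 K)/1.783 = 184 W/m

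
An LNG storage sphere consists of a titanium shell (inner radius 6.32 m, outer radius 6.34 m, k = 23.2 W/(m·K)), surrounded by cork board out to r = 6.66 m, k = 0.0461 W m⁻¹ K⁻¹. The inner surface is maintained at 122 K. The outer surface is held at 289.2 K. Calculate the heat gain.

Treat each layer as a resistance in series:
  R_titanium = (1/6.32 − 1/6.34)/(4πk) = 4.991×10^-4/(4π·23.2) = 1.712×10^-6 K/W
  R_cork board = (1/6.34 − 1/6.66)/(4πk) = 0.007579/(4π·0.0461) = 0.01308 K/W
ΣR = 1.712×10^-6 + 0.01308 = 0.01308 K/W
Q = ΔT/ΣR = (122 K − 289.2 K)/0.01308 = -12800 W
(Negative Q ⇒ heat flows inward; heat gain = 12800 W.)

Q = 12.8 kW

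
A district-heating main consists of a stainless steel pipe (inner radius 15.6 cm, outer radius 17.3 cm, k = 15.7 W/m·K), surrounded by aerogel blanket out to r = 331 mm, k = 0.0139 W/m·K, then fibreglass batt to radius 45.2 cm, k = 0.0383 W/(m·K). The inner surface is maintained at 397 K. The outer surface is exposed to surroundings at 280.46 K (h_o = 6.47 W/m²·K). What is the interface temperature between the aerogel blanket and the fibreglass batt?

Resistance network (inner→outer):
  R'_stainless steel = ln(0.173/0.156)/(2πk) = 0.1034/(2π·15.7) = 0.001049 m·K/W
  R'_aerogel blanket = ln(0.331/0.173)/(2πk) = 0.6488/(2π·0.0139) = 7.429 m·K/W
  R'_fibreglass batt = ln(0.452/0.331)/(2πk) = 0.3116/(2π·0.0383) = 1.295 m·K/W
  R'_conv,out = 1/(2πr h) = 1/(2π·0.452·6.47) = 0.05442 m·K/W
ΣR = 0.001049 + 7.429 + 1.295 + 0.05442 = 8.779 m·K/W
Q' = ΔT/ΣR = (397 K − 280.46 K)/8.779 = 13.27 W/m
From the inner boundary to the aerogel blanket/fibreglass batt interface, ΣR_partial = 7.430 m·K/W.
T_interface = T_in − Q'·ΣR_partial = 397 K − (13.27)(7.430) = 298.4 K

T = 298.4 K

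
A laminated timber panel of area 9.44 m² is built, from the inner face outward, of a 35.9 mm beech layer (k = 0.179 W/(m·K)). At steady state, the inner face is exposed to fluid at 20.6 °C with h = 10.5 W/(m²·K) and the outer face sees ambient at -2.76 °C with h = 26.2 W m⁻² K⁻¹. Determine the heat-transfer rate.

Resistance network (inner→outer):
  R_conv,in = 1/(hA) = 1/(10.5·9.44) = 0.01009 K/W
  R_beech = L/(kA) = 0.0359/(0.179·9.44) = 0.02125 K/W
  R_conv,out = 1/(hA) = 1/(26.2·9.44) = 0.004043 K/W
ΣR = 0.01009 + 0.02125 + 0.004043 = 0.03538 K/W
Q = ΔT/ΣR = (20.6 °C − -2.76 °C)/0.03538 = 660 W

Q = 660 W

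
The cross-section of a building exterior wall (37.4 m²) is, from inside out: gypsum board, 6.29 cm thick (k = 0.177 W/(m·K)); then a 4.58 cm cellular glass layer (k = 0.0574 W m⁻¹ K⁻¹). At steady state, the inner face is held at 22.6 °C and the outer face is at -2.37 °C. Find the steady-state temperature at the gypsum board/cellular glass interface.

T = 14.9 °C

Series thermal resistances, inner to outer:
  R_gypsum board = L/(kA) = 0.0629/(0.177·37.4) = 0.009502 K/W
  R_cellular glass = L/(kA) = 0.0458/(0.0574·37.4) = 0.02133 K/W
ΣR = 0.009502 + 0.02133 = 0.03083 K/W
Q = ΔT/ΣR = (22.6 °C − -2.37 °C)/0.03083 = 809.9 W
From the inner boundary to the gypsum board/cellular glass interface, ΣR_partial = 0.009502 K/W.
T_interface = T_in − Q·ΣR_partial = 22.6 °C − (809.9)(0.009502) = 14.9 °C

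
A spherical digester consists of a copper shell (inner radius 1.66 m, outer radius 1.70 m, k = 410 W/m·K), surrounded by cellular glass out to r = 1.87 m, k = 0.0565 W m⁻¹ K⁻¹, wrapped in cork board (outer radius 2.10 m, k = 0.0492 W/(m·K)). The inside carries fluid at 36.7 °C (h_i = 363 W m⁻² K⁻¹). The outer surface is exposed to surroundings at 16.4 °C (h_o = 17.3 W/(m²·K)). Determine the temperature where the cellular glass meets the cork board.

Series thermal resistances, inner to outer:
  R_conv,in = 1/(4πr²h) = 1/(4π·1.66²·363) = 7.955×10^-5 K/W
  R_copper = (1/1.66 − 1/1.70)/(4πk) = 0.01417/(4π·410) = 2.751×10^-6 K/W
  R_cellular glass = (1/1.70 − 1/1.87)/(4πk) = 0.05348/(4π·0.0565) = 0.07532 K/W
  R_cork board = (1/1.87 − 1/2.10)/(4πk) = 0.05857/(4π·0.0492) = 0.09473 K/W
  R_conv,out = 1/(4πr²h) = 1/(4π·2.10²·17.3) = 0.001043 K/W
ΣR = 7.955×10^-5 + 2.751×10^-6 + 0.07532 + 0.09473 + 0.001043 = 0.1712 K/W
Q = ΔT/ΣR = (36.7 °C − 16.4 °C)/0.1712 = 118.6 W
From the inner boundary to the cellular glass/cork board interface, ΣR_partial = 0.07540 K/W.
T_interface = T_in − Q·ΣR_partial = 36.7 °C − (118.6)(0.07540) = 27.8 °C

T = 27.8 °C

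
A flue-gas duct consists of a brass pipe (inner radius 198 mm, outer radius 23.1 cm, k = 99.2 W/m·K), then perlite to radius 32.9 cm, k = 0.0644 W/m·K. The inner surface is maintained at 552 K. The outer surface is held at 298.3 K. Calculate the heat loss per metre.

Q' = 290 W/m

Series thermal resistances, inner to outer:
  R'_brass = ln(0.231/0.198)/(2πk) = 0.1542/(2π·99.2) = 2.473×10^-4 m·K/W
  R'_perlite = ln(0.329/0.231)/(2πk) = 0.3536/(2π·0.0644) = 0.8740 m·K/W
ΣR = 2.473×10^-4 + 0.8740 = 0.8742 m·K/W
Q' = ΔT/ΣR = (552 K − 298.3 K)/0.8742 = 290 W/m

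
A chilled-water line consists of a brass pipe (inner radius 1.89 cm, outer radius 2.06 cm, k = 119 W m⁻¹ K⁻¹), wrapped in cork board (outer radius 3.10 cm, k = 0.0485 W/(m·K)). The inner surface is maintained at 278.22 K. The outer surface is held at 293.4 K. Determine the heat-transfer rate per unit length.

Resistance network (inner→outer):
  R'_brass = ln(0.0206/0.0189)/(2πk) = 0.08613/(2π·119) = 1.152×10^-4 m·K/W
  R'_cork board = ln(0.0310/0.0206)/(2πk) = 0.4087/(2π·0.0485) = 1.341 m·K/W
ΣR = 1.152×10^-4 + 1.341 = 1.341 m·K/W
Q' = ΔT/ΣR = (278.22 K − 293.4 K)/1.341 = -11.3 W/m
(Negative Q' ⇒ heat flows inward; heat gain = 11.3 W/m.)

Q' = 11.3 W/m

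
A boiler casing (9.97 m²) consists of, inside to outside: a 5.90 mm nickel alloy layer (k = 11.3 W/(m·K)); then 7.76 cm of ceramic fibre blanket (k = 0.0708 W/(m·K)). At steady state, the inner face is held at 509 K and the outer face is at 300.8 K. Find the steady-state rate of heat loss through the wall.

Q = 1890 W

Resistance network (inner→outer):
  R_nickel alloy = L/(kA) = 0.00590/(11.3·9.97) = 5.237×10^-5 K/W
  R_ceramic fibre blanket = L/(kA) = 0.0776/(0.0708·9.97) = 0.1099 K/W
ΣR = 5.237×10^-5 + 0.1099 = 0.1100 K/W
Q = ΔT/ΣR = (509 K − 300.8 K)/0.1100 = 1890 W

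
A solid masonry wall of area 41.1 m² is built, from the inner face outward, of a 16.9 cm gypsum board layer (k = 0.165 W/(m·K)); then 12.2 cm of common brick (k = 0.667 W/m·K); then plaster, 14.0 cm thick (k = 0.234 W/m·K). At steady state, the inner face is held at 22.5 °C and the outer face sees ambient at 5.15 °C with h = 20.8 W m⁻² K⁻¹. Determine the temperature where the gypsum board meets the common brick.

T = 12.9 °C

Treat each layer as a resistance in series:
  R_gypsum board = L/(kA) = 0.169/(0.165·41.1) = 0.02492 K/W
  R_common brick = L/(kA) = 0.122/(0.667·41.1) = 0.004450 K/W
  R_plaster = L/(kA) = 0.140/(0.234·41.1) = 0.01456 K/W
  R_conv,out = 1/(hA) = 1/(20.8·41.1) = 0.001170 K/W
ΣR = 0.02492 + 0.004450 + 0.01456 + 0.001170 = 0.04510 K/W
Q = ΔT/ΣR = (22.5 °C − 5.15 °C)/0.04510 = 384.7 W
From the inner boundary to the gypsum board/common brick interface, ΣR_partial = 0.02492 K/W.
T_interface = T_in − Q·ΣR_partial = 22.5 °C − (384.7)(0.02492) = 12.9 °C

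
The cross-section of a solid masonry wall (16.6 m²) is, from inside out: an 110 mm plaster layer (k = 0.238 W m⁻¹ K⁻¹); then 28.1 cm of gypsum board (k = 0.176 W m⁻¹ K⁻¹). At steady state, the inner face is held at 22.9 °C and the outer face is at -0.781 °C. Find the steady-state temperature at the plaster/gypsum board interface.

Resistance network (inner→outer):
  R_plaster = L/(kA) = 0.110/(0.238·16.6) = 0.02784 K/W
  R_gypsum board = L/(kA) = 0.281/(0.176·16.6) = 0.09618 K/W
ΣR = 0.02784 + 0.09618 = 0.1240 K/W
Q = ΔT/ΣR = (22.9 °C − -0.781 °C)/0.1240 = 191.0 W
From the inner boundary to the plaster/gypsum board interface, ΣR_partial = 0.02784 K/W.
T_interface = T_in − Q·ΣR_partial = 22.9 °C − (191.0)(0.02784) = 17.6 °C

T = 17.6 °C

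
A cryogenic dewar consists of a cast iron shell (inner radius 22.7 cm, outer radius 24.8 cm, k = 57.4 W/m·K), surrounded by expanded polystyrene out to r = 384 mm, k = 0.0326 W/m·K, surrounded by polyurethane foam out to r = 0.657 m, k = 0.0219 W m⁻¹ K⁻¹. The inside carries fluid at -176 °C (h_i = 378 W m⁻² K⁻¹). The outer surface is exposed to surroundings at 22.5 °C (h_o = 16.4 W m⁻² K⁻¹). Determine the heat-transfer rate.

Treat each layer as a resistance in series:
  R_conv,in = 1/(4πr²h) = 1/(4π·0.227²·378) = 0.004086 K/W
  R_cast iron = (1/0.227 − 1/0.248)/(4πk) = 0.3730/(4π·57.4) = 5.172×10^-4 K/W
  R_expanded polystyrene = (1/0.248 − 1/0.384)/(4πk) = 1.428/(4π·0.0326) = 3.486 K/W
  R_polyurethane foam = (1/0.384 − 1/0.657)/(4πk) = 1.082/(4π·0.0219) = 3.932 K/W
  R_conv,out = 1/(4πr²h) = 1/(4π·0.657²·16.4) = 0.01124 K/W
ΣR = 0.004086 + 5.172×10^-4 + 3.486 + 3.932 + 0.01124 = 7.434 K/W
Q = ΔT/ΣR = (-176 °C − 22.5 °C)/7.434 = -26.7 W
(Negative Q ⇒ heat flows inward; heat gain = 26.7 W.)

Q = 26.7 W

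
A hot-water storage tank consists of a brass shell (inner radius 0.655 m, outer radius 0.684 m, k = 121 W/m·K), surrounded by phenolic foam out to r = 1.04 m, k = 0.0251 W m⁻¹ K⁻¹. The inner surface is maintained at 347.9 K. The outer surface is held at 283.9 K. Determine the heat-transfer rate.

Q = 40.3 W

Resistance network (inner→outer):
  R_brass = (1/0.655 − 1/0.684)/(4πk) = 0.06473/(4π·121) = 4.257×10^-5 K/W
  R_phenolic foam = (1/0.684 − 1/1.04)/(4πk) = 0.5004/(4π·0.0251) = 1.587 K/W
ΣR = 4.257×10^-5 + 1.587 = 1.587 K/W
Q = ΔT/ΣR = (347.9 K − 283.9 K)/1.587 = 40.3 W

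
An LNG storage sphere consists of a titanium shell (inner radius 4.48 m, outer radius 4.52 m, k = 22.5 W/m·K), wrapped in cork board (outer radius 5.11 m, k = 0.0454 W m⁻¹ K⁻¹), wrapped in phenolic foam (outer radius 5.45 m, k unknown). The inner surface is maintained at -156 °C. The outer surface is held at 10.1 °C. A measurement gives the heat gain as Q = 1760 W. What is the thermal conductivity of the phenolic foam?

k = 0.0196 W/m·K

ΣR = ΔT/Q = |-156 − 10.1|/1760 = 0.09438 K/W
Known resistances:
  R_titanium = (1/4.48 − 1/4.52)/(4πk) = 0.001975/(4π·22.5) = 6.986×10^-6 K/W
  R_cork board = (1/4.52 − 1/5.11)/(4πk) = 0.02554/(4π·0.0454) = 0.04477 K/W
R_phenolic foam = ΣR − ΣR_known = 0.09438 − 0.04478 = 0.04960 K/W
(1/r₁−1/r₂)/(4πk) = 0.04960 ⇒ k = 0.01221/(4π·0.04960) = 0.0196 W/m·K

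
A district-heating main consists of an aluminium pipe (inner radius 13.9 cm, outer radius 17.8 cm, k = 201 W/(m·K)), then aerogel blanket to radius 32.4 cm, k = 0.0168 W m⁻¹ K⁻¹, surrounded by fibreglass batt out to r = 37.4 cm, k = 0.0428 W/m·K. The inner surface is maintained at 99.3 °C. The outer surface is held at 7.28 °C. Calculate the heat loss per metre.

Treat each layer as a resistance in series:
  R'_aluminium = ln(0.178/0.139)/(2πk) = 0.2473/(2π·201) = 1.958×10^-4 m·K/W
  R'_aerogel blanket = ln(0.324/0.178)/(2πk) = 0.5990/(2π·0.0168) = 5.674 m·K/W
  R'_fibreglass batt = ln(0.374/0.324)/(2πk) = 0.1435/(2π·0.0428) = 0.5337 m·K/W
ΣR = 1.958×10^-4 + 5.674 + 0.5337 = 6.208 m·K/W
Q' = ΔT/ΣR = (99.3 °C − 7.28 °C)/6.208 = 14.8 W/m

Q' = 14.8 W/m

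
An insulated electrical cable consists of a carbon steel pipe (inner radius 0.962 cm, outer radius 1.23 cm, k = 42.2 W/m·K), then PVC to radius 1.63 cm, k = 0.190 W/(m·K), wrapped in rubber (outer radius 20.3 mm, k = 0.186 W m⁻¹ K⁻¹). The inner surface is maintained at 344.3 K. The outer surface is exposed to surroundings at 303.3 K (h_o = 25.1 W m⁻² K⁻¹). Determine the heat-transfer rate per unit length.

Q' = 55.6 W/m

Resistance network (inner→outer):
  R'_carbon steel = ln(0.0123/0.00962)/(2πk) = 0.2458/(2π·42.2) = 9.269×10^-4 m·K/W
  R'_PVC = ln(0.0163/0.0123)/(2πk) = 0.2816/(2π·0.190) = 0.2359 m·K/W
  R'_rubber = ln(0.0203/0.0163)/(2πk) = 0.2195/(2π·0.186) = 0.1878 m·K/W
  R'_conv,out = 1/(2πr h) = 1/(2π·0.0203·25.1) = 0.3124 m·K/W
ΣR = 9.269×10^-4 + 0.2359 + 0.1878 + 0.3124 = 0.7370 m·K/W
Q' = ΔT/ΣR = (344.3 K − 303.3 K)/0.7370 = 55.6 W/m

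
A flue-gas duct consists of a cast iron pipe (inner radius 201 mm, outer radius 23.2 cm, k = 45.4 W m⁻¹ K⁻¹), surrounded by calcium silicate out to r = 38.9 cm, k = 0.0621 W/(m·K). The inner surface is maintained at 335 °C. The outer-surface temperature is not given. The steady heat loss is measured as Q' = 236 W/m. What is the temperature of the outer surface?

T_out = 22.3 °C

Sum the resistances:
  R'_cast iron = ln(0.232/0.201)/(2πk) = 0.1434/(2π·45.4) = 5.028×10^-4 m·K/W
  R'_calcium silicate = ln(0.389/0.232)/(2πk) = 0.5168/(2π·0.0621) = 1.325 m·K/W
ΣR = 1.325 m·K/W
ΔT = Q'·ΣR = 236 × 1.325 = 312.7 K
Heat flows outward, so T_out = T_in − ΔT = 335 − 312.7 = 22.3 °C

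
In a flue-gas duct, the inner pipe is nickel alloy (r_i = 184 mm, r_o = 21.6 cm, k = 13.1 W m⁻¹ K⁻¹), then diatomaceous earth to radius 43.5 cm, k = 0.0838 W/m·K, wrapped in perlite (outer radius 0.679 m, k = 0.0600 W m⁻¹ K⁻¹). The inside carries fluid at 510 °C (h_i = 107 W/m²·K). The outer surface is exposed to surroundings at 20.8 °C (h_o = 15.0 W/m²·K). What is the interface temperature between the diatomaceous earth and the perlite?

Series thermal resistances, inner to outer:
  R'_conv,in = 1/(2πr h) = 1/(2π·0.184·107) = 0.008084 m·K/W
  R'_nickel alloy = ln(0.216/0.184)/(2πk) = 0.1603/(2π·13.1) = 0.001948 m·K/W
  R'_diatomaceous earth = ln(0.435/0.216)/(2πk) = 0.7001/(2π·0.0838) = 1.330 m·K/W
  R'_perlite = ln(0.679/0.435)/(2πk) = 0.4453/(2π·0.0600) = 1.181 m·K/W
  R'_conv,out = 1/(2πr h) = 1/(2π·0.679·15.0) = 0.01563 m·K/W
ΣR = 0.008084 + 0.001948 + 1.330 + 1.181 + 0.01563 = 2.537 m·K/W
Q' = ΔT/ΣR = (510 °C − 20.8 °C)/2.537 = 192.8 W/m
From the inner boundary to the diatomaceous earth/perlite interface, ΣR_partial = 1.340 m·K/W.
T_interface = T_in − Q'·ΣR_partial = 510 °C − (192.8)(1.340) = 252 °C

T = 252 °C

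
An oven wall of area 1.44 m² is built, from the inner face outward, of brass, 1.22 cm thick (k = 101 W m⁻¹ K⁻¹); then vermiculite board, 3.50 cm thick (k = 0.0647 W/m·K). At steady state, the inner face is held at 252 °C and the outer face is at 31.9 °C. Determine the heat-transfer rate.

Q = 586 W

Resistance network (inner→outer):
  R_brass = L/(kA) = 0.0122/(101·1.44) = 8.388×10^-5 K/W
  R_vermiculite board = L/(kA) = 0.0350/(0.0647·1.44) = 0.3757 K/W
ΣR = 8.388×10^-5 + 0.3757 = 0.3758 K/W
Q = ΔT/ΣR = (252 °C − 31.9 °C)/0.3758 = 586 W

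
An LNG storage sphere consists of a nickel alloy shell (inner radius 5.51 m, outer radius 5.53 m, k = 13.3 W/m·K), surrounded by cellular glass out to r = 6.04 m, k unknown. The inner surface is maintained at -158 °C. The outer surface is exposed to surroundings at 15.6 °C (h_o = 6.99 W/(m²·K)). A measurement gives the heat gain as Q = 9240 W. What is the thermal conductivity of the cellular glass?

ΣR = ΔT/Q = |-158 − 15.6|/9240 = 0.01879 K/W
Known resistances:
  R_nickel alloy = (1/5.51 − 1/5.53)/(4πk) = 6.564×10^-4/(4π·13.3) = 3.927×10^-6 K/W
  R_conv,out = 1/(4πr²h) = 1/(4π·6.04²·6.99) = 3.121×10^-4 K/W
R_cellular glass = ΣR − ΣR_known = 0.01879 − 3.160×10^-4 = 0.01847 K/W
(1/r₁−1/r₂)/(4πk) = 0.01847 ⇒ k = 0.01527/(4π·0.01847) = 0.0658 W/m·K

k = 0.0658 W/m·K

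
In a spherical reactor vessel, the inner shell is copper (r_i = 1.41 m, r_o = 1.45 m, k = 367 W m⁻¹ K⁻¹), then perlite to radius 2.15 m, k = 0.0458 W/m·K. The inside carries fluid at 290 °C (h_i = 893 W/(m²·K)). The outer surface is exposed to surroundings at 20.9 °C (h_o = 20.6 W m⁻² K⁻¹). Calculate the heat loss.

Q = 688 W

Series thermal resistances, inner to outer:
  R_conv,in = 1/(4πr²h) = 1/(4π·1.41²·893) = 4.482×10^-5 K/W
  R_copper = (1/1.41 − 1/1.45)/(4πk) = 0.01956/(4π·367) = 4.242×10^-6 K/W
  R_perlite = (1/1.45 − 1/2.15)/(4πk) = 0.2245/(4π·0.0458) = 0.3901 K/W
  R_conv,out = 1/(4πr²h) = 1/(4π·2.15²·20.6) = 8.357×10^-4 K/W
ΣR = 4.482×10^-5 + 4.242×10^-6 + 0.3901 + 8.357×10^-4 = 0.3910 K/W
Q = ΔT/ΣR = (290 °C − 20.9 °C)/0.3910 = 688 W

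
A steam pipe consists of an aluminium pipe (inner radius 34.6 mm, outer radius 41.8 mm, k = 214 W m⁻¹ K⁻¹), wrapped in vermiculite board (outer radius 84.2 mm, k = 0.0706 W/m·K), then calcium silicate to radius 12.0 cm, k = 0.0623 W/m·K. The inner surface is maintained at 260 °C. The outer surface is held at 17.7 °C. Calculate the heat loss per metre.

Q' = 97.5 W/m

Series thermal resistances, inner to outer:
  R'_aluminium = ln(0.0418/0.0346)/(2πk) = 0.1890/(2π·214) = 1.406×10^-4 m·K/W
  R'_vermiculite board = ln(0.0842/0.0418)/(2πk) = 0.7003/(2π·0.0706) = 1.579 m·K/W
  R'_calcium silicate = ln(0.120/0.0842)/(2πk) = 0.3543/(2π·0.0623) = 0.9051 m·K/W
ΣR = 1.406×10^-4 + 1.579 + 0.9051 = 2.484 m·K/W
Q' = ΔT/ΣR = (260 °C − 17.7 °C)/2.484 = 97.5 W/m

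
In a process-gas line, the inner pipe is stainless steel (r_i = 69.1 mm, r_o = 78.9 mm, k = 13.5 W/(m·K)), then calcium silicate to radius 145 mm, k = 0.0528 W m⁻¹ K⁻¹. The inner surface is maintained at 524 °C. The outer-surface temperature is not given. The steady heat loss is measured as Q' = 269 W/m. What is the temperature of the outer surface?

Series resistances:
  R'_stainless steel = ln(0.0789/0.0691)/(2πk) = 0.1326/(2π·13.5) = 0.001564 m·K/W
  R'_calcium silicate = ln(0.145/0.0789)/(2πk) = 0.6086/(2π·0.0528) = 1.834 m·K/W
ΣR = 1.836 m·K/W
ΔT = Q'·ΣR = 269 × 1.836 = 493.9 K
Heat flows outward, so T_out = T_in − ΔT = 524 − 493.9 = 30.1 °C

T_out = 30.1 °C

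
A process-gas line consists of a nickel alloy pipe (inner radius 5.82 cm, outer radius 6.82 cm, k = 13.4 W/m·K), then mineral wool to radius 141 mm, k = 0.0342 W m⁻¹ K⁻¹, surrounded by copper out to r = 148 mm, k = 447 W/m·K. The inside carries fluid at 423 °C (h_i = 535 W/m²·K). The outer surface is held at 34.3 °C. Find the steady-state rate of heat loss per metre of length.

Resistance network (inner→outer):
  R'_conv,in = 1/(2πr h) = 1/(2π·0.0582·535) = 0.005111 m·K/W
  R'_nickel alloy = ln(0.0682/0.0582)/(2πk) = 0.1586/(2π·13.4) = 0.001883 m·K/W
  R'_mineral wool = ln(0.141/0.0682)/(2πk) = 0.7263/(2π·0.0342) = 3.380 m·K/W
  R'_copper = ln(0.148/0.141)/(2πk) = 0.04845/(2π·447) = 1.725×10^-5 m·K/W
ΣR = 0.005111 + 0.001883 + 3.380 + 1.725×10^-5 = 3.387 m·K/W
Q' = ΔT/ΣR = (423 °C − 34.3 °C)/3.387 = 115 W/m

Q' = 115 W/m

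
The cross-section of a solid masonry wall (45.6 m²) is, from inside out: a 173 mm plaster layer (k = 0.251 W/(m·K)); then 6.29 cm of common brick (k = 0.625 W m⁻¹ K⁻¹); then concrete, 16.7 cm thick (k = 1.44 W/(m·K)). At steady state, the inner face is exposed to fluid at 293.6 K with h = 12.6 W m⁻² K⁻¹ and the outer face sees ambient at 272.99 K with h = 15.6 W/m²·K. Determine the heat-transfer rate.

Q = 896 W

Treat each layer as a resistance in series:
  R_conv,in = 1/(hA) = 1/(12.6·45.6) = 0.001740 K/W
  R_plaster = L/(kA) = 0.173/(0.251·45.6) = 0.01511 K/W
  R_common brick = L/(kA) = 0.0629/(0.625·45.6) = 0.002207 K/W
  R_concrete = L/(kA) = 0.167/(1.44·45.6) = 0.002543 K/W
  R_conv,out = 1/(hA) = 1/(15.6·45.6) = 0.001406 K/W
ΣR = 0.001740 + 0.01511 + 0.002207 + 0.002543 + 0.001406 = 0.02301 K/W
Q = ΔT/ΣR = (293.6 K − 272.99 K)/0.02301 = 896 W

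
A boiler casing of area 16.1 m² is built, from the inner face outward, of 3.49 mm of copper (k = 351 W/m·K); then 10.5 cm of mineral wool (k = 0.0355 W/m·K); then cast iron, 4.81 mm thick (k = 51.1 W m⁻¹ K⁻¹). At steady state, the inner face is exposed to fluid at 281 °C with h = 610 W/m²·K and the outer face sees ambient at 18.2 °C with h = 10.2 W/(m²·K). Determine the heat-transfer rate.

Resistance network (inner→outer):
  R_conv,in = 1/(hA) = 1/(610·16.1) = 1.018×10^-4 K/W
  R_copper = L/(kA) = 0.00349/(351·16.1) = 6.176×10^-7 K/W
  R_mineral wool = L/(kA) = 0.105/(0.0355·16.1) = 0.1837 K/W
  R_cast iron = L/(kA) = 0.00481/(51.1·16.1) = 5.847×10^-6 K/W
  R_conv,out = 1/(hA) = 1/(10.2·16.1) = 0.006089 K/W
ΣR = 1.018×10^-4 + 6.176×10^-7 + 0.1837 + 5.847×10^-6 + 0.006089 = 0.1899 K/W
Q = ΔT/ΣR = (281 °C − 18.2 °C)/0.1899 = 1380 W

Q = 1380 W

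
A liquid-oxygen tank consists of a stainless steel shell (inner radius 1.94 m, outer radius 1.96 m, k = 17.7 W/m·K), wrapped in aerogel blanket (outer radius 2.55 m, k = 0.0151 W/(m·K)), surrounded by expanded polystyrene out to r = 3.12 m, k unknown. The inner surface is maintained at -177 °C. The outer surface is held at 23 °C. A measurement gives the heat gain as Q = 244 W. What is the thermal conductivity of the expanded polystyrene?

k = 0.0289 W/m·K

ΣR = ΔT/Q = |-177 − 23|/244 = 0.8197 K/W
Known resistances:
  R_stainless steel = (1/1.94 − 1/1.96)/(4πk) = 0.005260/(4π·17.7) = 2.365×10^-5 K/W
  R_aerogel blanket = (1/1.96 − 1/2.55)/(4πk) = 0.1180/(4π·0.0151) = 0.6221 K/W
R_expanded polystyrene = ΣR − ΣR_known = 0.8197 − 0.6221 = 0.1976 K/W
(1/r₁−1/r₂)/(4πk) = 0.1976 ⇒ k = 0.07164/(4π·0.1976) = 0.0289 W/m·K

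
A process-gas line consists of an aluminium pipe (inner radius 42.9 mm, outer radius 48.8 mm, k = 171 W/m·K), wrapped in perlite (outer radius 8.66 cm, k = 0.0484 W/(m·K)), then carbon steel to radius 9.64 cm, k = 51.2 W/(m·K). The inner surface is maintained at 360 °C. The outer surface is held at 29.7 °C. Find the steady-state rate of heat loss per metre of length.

Q' = 175 W/m

Treat each layer as a resistance in series:
  R'_aluminium = ln(0.0488/0.0429)/(2πk) = 0.1289/(2π·171) = 1.199×10^-4 m·K/W
  R'_perlite = ln(0.0866/0.0488)/(2πk) = 0.5736/(2π·0.0484) = 1.886 m·K/W
  R'_carbon steel = ln(0.0964/0.0866)/(2πk) = 0.1072/(2π·51.2) = 3.333×10^-4 m·K/W
ΣR = 1.199×10^-4 + 1.886 + 3.333×10^-4 = 1.886 m·K/W
Q' = ΔT/ΣR = (360 °C − 29.7 °C)/1.886 = 175 W/m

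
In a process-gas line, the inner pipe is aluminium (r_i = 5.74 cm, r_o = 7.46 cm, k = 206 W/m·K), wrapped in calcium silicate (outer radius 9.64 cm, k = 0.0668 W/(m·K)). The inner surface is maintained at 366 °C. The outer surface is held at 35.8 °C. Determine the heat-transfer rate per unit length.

Q' = 540 W/m

Resistance network (inner→outer):
  R'_aluminium = ln(0.0746/0.0574)/(2πk) = 0.2621/(2π·206) = 2.025×10^-4 m·K/W
  R'_calcium silicate = ln(0.0964/0.0746)/(2πk) = 0.2564/(2π·0.0668) = 0.6108 m·K/W
ΣR = 2.025×10^-4 + 0.6108 = 0.6110 m·K/W
Q' = ΔT/ΣR = (366 °C − 35.8 °C)/0.6110 = 540 W/m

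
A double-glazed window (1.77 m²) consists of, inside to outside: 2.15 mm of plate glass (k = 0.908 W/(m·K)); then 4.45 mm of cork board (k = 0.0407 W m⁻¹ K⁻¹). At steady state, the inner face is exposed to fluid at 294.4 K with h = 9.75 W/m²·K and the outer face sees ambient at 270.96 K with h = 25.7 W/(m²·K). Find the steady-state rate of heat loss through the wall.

Q = 164 W

Resistance network (inner→outer):
  R_conv,in = 1/(hA) = 1/(9.75·1.77) = 0.05795 K/W
  R_plate glass = L/(kA) = 0.00215/(0.908·1.77) = 0.001338 K/W
  R_cork board = L/(kA) = 0.00445/(0.0407·1.77) = 0.06177 K/W
  R_conv,out = 1/(hA) = 1/(25.7·1.77) = 0.02198 K/W
ΣR = 0.05795 + 0.001338 + 0.06177 + 0.02198 = 0.1430 K/W
Q = ΔT/ΣR = (294.4 K − 270.96 K)/0.1430 = 164 W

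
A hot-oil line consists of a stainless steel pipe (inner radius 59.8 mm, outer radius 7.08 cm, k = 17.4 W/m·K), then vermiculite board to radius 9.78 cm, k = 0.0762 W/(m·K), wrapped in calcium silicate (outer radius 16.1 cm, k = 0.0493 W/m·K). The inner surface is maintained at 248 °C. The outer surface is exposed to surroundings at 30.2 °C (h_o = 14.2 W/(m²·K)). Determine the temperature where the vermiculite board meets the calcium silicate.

Resistance network (inner→outer):
  R'_stainless steel = ln(0.0708/0.0598)/(2πk) = 0.1689/(2π·17.4) = 0.001544 m·K/W
  R'_vermiculite board = ln(0.0978/0.0708)/(2πk) = 0.3231/(2π·0.0762) = 0.6748 m·K/W
  R'_calcium silicate = ln(0.161/0.0978)/(2πk) = 0.4985/(2π·0.0493) = 1.609 m·K/W
  R'_conv,out = 1/(2πr h) = 1/(2π·0.161·14.2) = 0.06962 m·K/W
ΣR = 0.001544 + 0.6748 + 1.609 + 0.06962 = 2.355 m·K/W
Q' = ΔT/ΣR = (248 °C − 30.2 °C)/2.355 = 92.48 W/m
From the inner boundary to the vermiculite board/calcium silicate interface, ΣR_partial = 0.6763 m·K/W.
T_interface = T_in − Q'·ΣR_partial = 248 °C − (92.48)(0.6763) = 185 °C

T = 185 °C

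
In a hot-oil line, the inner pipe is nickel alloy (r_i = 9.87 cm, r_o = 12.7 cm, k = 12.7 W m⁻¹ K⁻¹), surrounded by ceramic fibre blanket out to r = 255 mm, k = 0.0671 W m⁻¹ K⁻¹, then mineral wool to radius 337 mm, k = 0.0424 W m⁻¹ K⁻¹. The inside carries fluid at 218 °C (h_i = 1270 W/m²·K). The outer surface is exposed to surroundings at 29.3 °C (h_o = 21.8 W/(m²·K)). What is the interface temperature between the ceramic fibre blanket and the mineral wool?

T = 103 °C

Resistance network (inner→outer):
  R'_conv,in = 1/(2πr h) = 1/(2π·0.0987·1270) = 0.001270 m·K/W
  R'_nickel alloy = ln(0.127/0.0987)/(2πk) = 0.2521/(2π·12.7) = 0.003159 m·K/W
  R'_ceramic fibre blanket = ln(0.255/0.127)/(2πk) = 0.6971/(2π·0.0671) = 1.653 m·K/W
  R'_mineral wool = ln(0.337/0.255)/(2πk) = 0.2788/(2π·0.0424) = 1.047 m·K/W
  R'_conv,out = 1/(2πr h) = 1/(2π·0.337·21.8) = 0.02166 m·K/W
ΣR = 0.001270 + 0.003159 + 1.653 + 1.047 + 0.02166 = 2.726 m·K/W
Q' = ΔT/ΣR = (218 °C − 29.3 °C)/2.726 = 69.22 W/m
From the inner boundary to the ceramic fibre blanket/mineral wool interface, ΣR_partial = 1.657 m·K/W.
T_interface = T_in − Q'·ΣR_partial = 218 °C − (69.22)(1.657) = 103 °C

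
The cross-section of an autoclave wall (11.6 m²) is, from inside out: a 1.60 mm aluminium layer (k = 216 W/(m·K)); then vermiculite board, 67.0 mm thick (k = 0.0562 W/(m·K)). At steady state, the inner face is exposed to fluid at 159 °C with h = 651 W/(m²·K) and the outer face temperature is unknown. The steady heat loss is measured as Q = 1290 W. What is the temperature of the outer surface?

T_out = 26.3 °C

Sum the resistances:
  R_conv,in = 1/(hA) = 1/(651·11.6) = 1.324×10^-4 K/W
  R_aluminium = L/(kA) = 0.00160/(216·11.6) = 6.386×10^-7 K/W
  R_vermiculite board = L/(kA) = 0.0670/(0.0562·11.6) = 0.1028 K/W
ΣR = 0.1029 K/W
ΔT = Q·ΣR = 1290 × 0.1029 = 132.7 K
Heat flows outward, so T_out = T_in − ΔT = 159 − 132.7 = 26.3 °C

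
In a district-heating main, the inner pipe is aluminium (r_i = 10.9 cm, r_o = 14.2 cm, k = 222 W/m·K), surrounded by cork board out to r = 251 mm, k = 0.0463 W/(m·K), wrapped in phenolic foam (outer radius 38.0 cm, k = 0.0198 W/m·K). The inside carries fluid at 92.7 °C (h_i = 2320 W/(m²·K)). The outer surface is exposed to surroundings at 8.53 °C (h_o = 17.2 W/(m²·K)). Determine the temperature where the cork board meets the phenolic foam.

Series thermal resistances, inner to outer:
  R'_conv,in = 1/(2πr h) = 1/(2π·0.109·2320) = 6.294×10^-4 m·K/W
  R'_aluminium = ln(0.142/0.109)/(2πk) = 0.2645/(2π·222) = 1.896×10^-4 m·K/W
  R'_cork board = ln(0.251/0.142)/(2πk) = 0.5696/(2π·0.0463) = 1.958 m·K/W
  R'_phenolic foam = ln(0.380/0.251)/(2πk) = 0.4147/(2π·0.0198) = 3.334 m·K/W
  R'_conv,out = 1/(2πr h) = 1/(2π·0.380·17.2) = 0.02435 m·K/W
ΣR = 6.294×10^-4 + 1.896×10^-4 + 1.958 + 3.334 + 0.02435 = 5.317 m·K/W
Q' = ΔT/ΣR = (92.7 °C − 8.53 °C)/5.317 = 15.83 W/m
From the inner boundary to the cork board/phenolic foam interface, ΣR_partial = 1.959 m·K/W.
T_interface = T_in − Q'·ΣR_partial = 92.7 °C − (15.83)(1.959) = 61.7 °C

T = 61.7 °C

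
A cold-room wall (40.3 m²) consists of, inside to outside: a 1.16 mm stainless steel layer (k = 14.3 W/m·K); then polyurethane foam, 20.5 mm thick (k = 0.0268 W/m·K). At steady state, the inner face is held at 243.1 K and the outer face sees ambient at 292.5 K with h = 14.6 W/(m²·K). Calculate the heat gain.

Series thermal resistances, inner to outer:
  R_stainless steel = L/(kA) = 0.00116/(14.3·40.3) = 2.013×10^-6 K/W
  R_polyurethane foam = L/(kA) = 0.0205/(0.0268·40.3) = 0.01898 K/W
  R_conv,out = 1/(hA) = 1/(14.6·40.3) = 0.001700 K/W
ΣR = 2.013×10^-6 + 0.01898 + 0.001700 = 0.02068 K/W
Q = ΔT/ΣR = (243.1 K − 292.5 K)/0.02068 = -2390 W
(Negative Q ⇒ heat flows inward; heat gain = 2390 W.)

Q = 2390 W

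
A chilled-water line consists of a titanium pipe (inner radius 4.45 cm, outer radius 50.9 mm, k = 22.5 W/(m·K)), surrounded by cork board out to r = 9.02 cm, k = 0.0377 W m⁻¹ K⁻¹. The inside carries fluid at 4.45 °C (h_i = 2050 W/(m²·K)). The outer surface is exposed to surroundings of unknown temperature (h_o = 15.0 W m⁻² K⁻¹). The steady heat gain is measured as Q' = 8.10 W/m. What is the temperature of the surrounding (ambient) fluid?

Sum the resistances:
  R'_conv,in = 1/(2πr h) = 1/(2π·0.0445·2050) = 0.001745 m·K/W
  R'_titanium = ln(0.0509/0.0445)/(2πk) = 0.1344/(2π·22.5) = 9.505×10^-4 m·K/W
  R'_cork board = ln(0.0902/0.0509)/(2πk) = 0.5722/(2π·0.0377) = 2.415 m·K/W
  R'_conv,out = 1/(2πr h) = 1/(2π·0.0902·15.0) = 0.1176 m·K/W
ΣR = 2.536 m·K/W
ΔT = Q'·ΣR = 8.10 × 2.536 = 20.54 K
Heat flows inward, so T_out = T_in + ΔT = 4.45 + 20.54 = 25.0 °C

T_out = 25.0 °C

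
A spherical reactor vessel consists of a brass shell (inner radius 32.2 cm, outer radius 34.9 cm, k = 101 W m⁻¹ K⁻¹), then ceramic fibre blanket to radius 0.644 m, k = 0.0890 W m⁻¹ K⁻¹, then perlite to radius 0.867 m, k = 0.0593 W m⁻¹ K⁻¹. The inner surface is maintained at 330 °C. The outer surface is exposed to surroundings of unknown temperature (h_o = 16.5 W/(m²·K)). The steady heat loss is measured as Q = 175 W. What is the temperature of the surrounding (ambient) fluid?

T_out = 29.7 °C

Series resistances:
  R_brass = (1/0.322 − 1/0.349)/(4πk) = 0.2403/(4π·101) = 1.893×10^-4 K/W
  R_ceramic fibre blanket = (1/0.349 − 1/0.644)/(4πk) = 1.313/(4π·0.0890) = 1.174 K/W
  R_perlite = (1/0.644 − 1/0.867)/(4πk) = 0.3994/(4π·0.0593) = 0.5360 K/W
  R_conv,out = 1/(4πr²h) = 1/(4π·0.867²·16.5) = 0.006416 K/W
ΣR = 1.716 K/W
ΔT = Q·ΣR = 175 × 1.716 = 300.3 K
Heat flows outward, so T_out = T_in − ΔT = 330 − 300.3 = 29.7 °C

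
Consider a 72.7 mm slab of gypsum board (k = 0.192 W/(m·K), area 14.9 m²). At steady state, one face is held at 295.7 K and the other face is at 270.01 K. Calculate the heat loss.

Q = kA·ΔT/L = 0.192 × 14.9 × |295.7 K − 270.01 K| / 0.0727 = 1010 W

Q = 1010 W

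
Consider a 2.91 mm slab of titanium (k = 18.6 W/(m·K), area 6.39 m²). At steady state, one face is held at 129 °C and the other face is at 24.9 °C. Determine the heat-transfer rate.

Q = kA·ΔT/L = 18.6 × 6.39 × |129 °C − 24.9 °C| / 0.00291 = 4.25×10^6 W

Q = 4.25×10^6 W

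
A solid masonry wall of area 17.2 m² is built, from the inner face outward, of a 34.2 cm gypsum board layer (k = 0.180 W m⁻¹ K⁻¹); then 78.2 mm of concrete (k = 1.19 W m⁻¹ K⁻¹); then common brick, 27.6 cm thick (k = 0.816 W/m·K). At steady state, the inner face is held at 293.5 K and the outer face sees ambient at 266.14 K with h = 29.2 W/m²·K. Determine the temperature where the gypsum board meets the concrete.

T = 271.27 K

Resistance network (inner→outer):
  R_gypsum board = L/(kA) = 0.342/(0.180·17.2) = 0.1105 K/W
  R_concrete = L/(kA) = 0.0782/(1.19·17.2) = 0.003821 K/W
  R_common brick = L/(kA) = 0.276/(0.816·17.2) = 0.01966 K/W
  R_conv,out = 1/(hA) = 1/(29.2·17.2) = 0.001991 K/W
ΣR = 0.1105 + 0.003821 + 0.01966 + 0.001991 = 0.1360 K/W
Q = ΔT/ΣR = (293.5 K − 266.14 K)/0.1360 = 201.2 W
From the inner boundary to the gypsum board/concrete interface, ΣR_partial = 0.1105 K/W.
T_interface = T_in − Q·ΣR_partial = 293.5 K − (201.2)(0.1105) = 271.27 K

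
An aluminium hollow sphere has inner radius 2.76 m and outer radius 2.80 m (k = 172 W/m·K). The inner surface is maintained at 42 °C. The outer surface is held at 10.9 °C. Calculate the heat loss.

Q = 13000 kW

Q = 4πk·ΔT/(1/r₁ − 1/r₂) = 4π × 172 × 31.1 / (1/2.76 − 1/2.80) = 1.30×10^7 W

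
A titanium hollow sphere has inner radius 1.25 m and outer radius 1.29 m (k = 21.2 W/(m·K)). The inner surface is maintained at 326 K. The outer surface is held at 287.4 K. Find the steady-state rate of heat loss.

Q = 4.15×10^5 W

Q = 4πk·ΔT/(1/r₁ − 1/r₂) = 4π × 21.2 × 38.6 / (1/1.25 − 1/1.29) = 4.15×10^5 W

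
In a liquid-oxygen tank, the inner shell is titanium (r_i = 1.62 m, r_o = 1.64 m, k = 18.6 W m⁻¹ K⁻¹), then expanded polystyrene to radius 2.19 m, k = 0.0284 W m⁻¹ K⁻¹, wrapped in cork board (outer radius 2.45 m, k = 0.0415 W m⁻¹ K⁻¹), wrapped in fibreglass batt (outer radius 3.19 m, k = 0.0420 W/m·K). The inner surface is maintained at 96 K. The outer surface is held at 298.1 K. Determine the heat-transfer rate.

Q = 288 W

Series thermal resistances, inner to outer:
  R_titanium = (1/1.62 − 1/1.64)/(4πk) = 0.007528/(4π·18.6) = 3.221×10^-5 K/W
  R_expanded polystyrene = (1/1.64 − 1/2.19)/(4πk) = 0.1531/(4π·0.0284) = 0.4291 K/W
  R_cork board = (1/2.19 − 1/2.45)/(4πk) = 0.04846/(4π·0.0415) = 0.09292 K/W
  R_fibreglass batt = (1/2.45 − 1/3.19)/(4πk) = 0.09468/(4π·0.0420) = 0.1794 K/W
ΣR = 3.221×10^-5 + 0.4291 + 0.09292 + 0.1794 = 0.7015 K/W
Q = ΔT/ΣR = (96 K − 298.1 K)/0.7015 = -288 W
(Negative Q ⇒ heat flows inward; heat gain = 288 W.)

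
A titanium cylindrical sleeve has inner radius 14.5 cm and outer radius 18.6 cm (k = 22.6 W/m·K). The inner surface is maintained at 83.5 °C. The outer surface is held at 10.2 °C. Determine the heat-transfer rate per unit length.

Q' = 2πk·ΔT/ln(r₂/r₁) = 2π × 22.6 × 73.3 / ln(0.186/0.145) = 41800 W/m

Q' = 41.8 kW/m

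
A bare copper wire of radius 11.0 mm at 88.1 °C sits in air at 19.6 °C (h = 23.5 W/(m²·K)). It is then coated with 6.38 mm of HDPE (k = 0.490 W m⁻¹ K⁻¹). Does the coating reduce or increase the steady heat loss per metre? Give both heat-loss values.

Critical radius for a cylinder: r_cr = k/h = 0.0209 m = 2.09 cm.
Outer radius after coating: r₂ = 0.0110 + 0.00638 = 0.01738 m.
Since r₁ < r_cr and r₂ ≤ r_cr, the coating moves toward the maximum at r_cr — heat loss rises.
Bare: R = 1/(2πr₁h) = 0.6157 m·K/W; Q = 68.5/0.6157 = 111 W/m.
Coated: R = R_cond + R_conv = 0.5382 m·K/W; Q = 68.5/0.5382 = 127 W/m.

increases: 111 → 127 W/m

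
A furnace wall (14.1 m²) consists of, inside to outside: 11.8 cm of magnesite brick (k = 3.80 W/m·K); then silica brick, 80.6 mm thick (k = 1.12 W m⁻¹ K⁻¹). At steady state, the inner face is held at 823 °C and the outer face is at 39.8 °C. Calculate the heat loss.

Treat each layer as a resistance in series:
  R_magnesite brick = L/(kA) = 0.118/(3.80·14.1) = 0.002202 K/W
  R_silica brick = L/(kA) = 0.0806/(1.12·14.1) = 0.005104 K/W
ΣR = 0.002202 + 0.005104 = 0.007306 K/W
Q = ΔT/ΣR = (823 °C − 39.8 °C)/0.007306 = 1.07×10^5 W

Q = 1.07×10^5 W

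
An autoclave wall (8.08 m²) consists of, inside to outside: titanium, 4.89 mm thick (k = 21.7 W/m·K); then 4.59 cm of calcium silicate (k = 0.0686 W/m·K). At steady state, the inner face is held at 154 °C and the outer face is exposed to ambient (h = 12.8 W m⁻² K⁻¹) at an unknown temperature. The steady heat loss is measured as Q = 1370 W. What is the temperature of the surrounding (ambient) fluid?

Sum the resistances:
  R_titanium = L/(kA) = 0.00489/(21.7·8.08) = 2.789×10^-5 K/W
  R_calcium silicate = L/(kA) = 0.0459/(0.0686·8.08) = 0.08281 K/W
  R_conv,out = 1/(hA) = 1/(12.8·8.08) = 0.009669 K/W
ΣR = 0.09251 K/W
ΔT = Q·ΣR = 1370 × 0.09251 = 126.7 K
Heat flows outward, so T_out = T_in − ΔT = 154 − 126.7 = 27.3 °C

T_out = 27.3 °C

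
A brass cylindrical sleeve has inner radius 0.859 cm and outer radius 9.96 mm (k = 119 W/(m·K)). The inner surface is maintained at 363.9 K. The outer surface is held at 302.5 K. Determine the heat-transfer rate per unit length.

Q' = 2πk·ΔT/ln(r₂/r₁) = 2π × 119 × 61.4 / ln(0.00996/0.00859) = 3.10×10^5 W/m

Q' = 3.10×10^5 W/m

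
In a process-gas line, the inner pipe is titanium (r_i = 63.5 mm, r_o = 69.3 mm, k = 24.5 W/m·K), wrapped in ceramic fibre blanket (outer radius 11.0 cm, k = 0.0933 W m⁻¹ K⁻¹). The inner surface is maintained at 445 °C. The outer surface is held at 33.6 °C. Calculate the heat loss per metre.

Series thermal resistances, inner to outer:
  R'_titanium = ln(0.0693/0.0635)/(2πk) = 0.08741/(2π·24.5) = 5.678×10^-4 m·K/W
  R'_ceramic fibre blanket = ln(0.110/0.0693)/(2πk) = 0.4620/(2π·0.0933) = 0.7882 m·K/W
ΣR = 5.678×10^-4 + 0.7882 = 0.7888 m·K/W
Q' = ΔT/ΣR = (445 °C − 33.6 °C)/0.7888 = 522 W/m

Q' = 522 W/m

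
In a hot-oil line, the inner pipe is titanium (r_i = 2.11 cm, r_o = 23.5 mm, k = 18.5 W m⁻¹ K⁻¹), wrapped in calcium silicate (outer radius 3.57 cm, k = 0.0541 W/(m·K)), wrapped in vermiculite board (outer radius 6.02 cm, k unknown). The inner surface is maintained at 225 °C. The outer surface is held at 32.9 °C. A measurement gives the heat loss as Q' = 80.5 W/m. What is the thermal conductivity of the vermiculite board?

k = 0.0720 W/m·K

ΣR = ΔT/Q' = |225 − 32.9|/80.5 = 2.386 m·K/W
Known resistances:
  R'_titanium = ln(0.0235/0.0211)/(2πk) = 0.1077/(2π·18.5) = 9.268×10^-4 m·K/W
  R'_calcium silicate = ln(0.0357/0.0235)/(2πk) = 0.4182/(2π·0.0541) = 1.230 m·K/W
R_vermiculite board = ΣR − ΣR_known = 2.386 − 1.231 = 1.155 m·K/W
ln(r₂/r₁)/(2πk) = 1.155 ⇒ k = 0.5225/(2π·1.155) = 0.0720 W/m·K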